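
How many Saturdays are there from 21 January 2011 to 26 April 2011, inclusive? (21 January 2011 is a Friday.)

14

21 January 2011 is a Friday; the first Saturday on or after it is 22 January 2011 (1 day later).
From 22 January 2011 to 26 April 2011: 9 + 28 + 31 + 26 = 94 days (rest of January, February, March, April).
94 ÷ 7 = 13 full weeks with remainder 3, so 13 more Saturdays after the first → 14.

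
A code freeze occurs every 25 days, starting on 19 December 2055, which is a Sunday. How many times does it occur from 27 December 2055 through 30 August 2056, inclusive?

10

Occurrences land 25·i days after 19 December 2055 for i = 0, 1, 2, …
27 December 2055 is 8 days after the start; 8 ÷ 25 = 0 remainder 8; since the remainder is 8, round up to i = 1. First occurrence in the window: #2 on 13 January 2056 (1×25 = 25 days in).
30 August 2056 is 255 days after the start; 255 ÷ 25 = 10 remainder 5. Last occurrence in the window: #11 on 25 August 2056.
Occurrences #2 through #11: 10 in total.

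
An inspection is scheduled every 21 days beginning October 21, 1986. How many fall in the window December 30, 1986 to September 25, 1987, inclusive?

13

Occurrences land 21·i days after October 21, 1986 for i = 0, 1, 2, …
December 30, 1986 is 70 days after the start; 70 ÷ 21 = 3 remainder 7; since the remainder is 7, round up to i = 4. First occurrence in the window: #5 on January 13, 1987 (4×21 = 84 days in).
September 25, 1987 is 339 days after the start; 339 ÷ 21 = 16 remainder 3. Last occurrence in the window: #17 on September 22, 1987.
Occurrences #5 through #17: 13 in total.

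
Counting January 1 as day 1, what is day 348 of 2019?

Dec 14, 2019

Jan has 31 days (348 − 31 = 317 remain).
Feb has 28 days (317 − 28 = 289 remain).
Mar has 31 days (289 − 31 = 258 remain).
Apr has 30 days (258 − 30 = 228 remain).
May has 31 days (228 − 31 = 197 remain).
Jun has 30 days (197 − 30 = 167 remain).
Jul has 31 days (167 − 31 = 136 remain).
Aug has 31 days (136 − 31 = 105 remain).
Sep has 30 days (105 − 30 = 75 remain).
Oct has 31 days (75 − 31 = 44 remain).
Nov has 30 days (44 − 30 = 14 remain).
14 into Dec → Dec 14.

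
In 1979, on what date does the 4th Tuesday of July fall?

The first Tuesday of July 1979 is July 3.
The 4th Tuesday is 3 weeks later: 3 + 21 = 24.

1979-07-24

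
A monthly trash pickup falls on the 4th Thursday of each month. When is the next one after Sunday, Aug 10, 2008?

Aug 2008 starts on a Friday; its first Thursday is the 7th, so the 4th Thursday is the 28th — Aug 28, 2008.
Aug 28, 2008 is after Aug 10, 2008, so that is the next one.

Aug 28, 2008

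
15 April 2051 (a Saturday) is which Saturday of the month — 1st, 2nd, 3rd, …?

Day 15 falls in week ⌈15/7⌉ of the month.
Days 1–7 hold the 1st Saturday, 8–14 the 2nd, 15–21 the 3rd, 22–28 the 4th, 29–31 the 5th.
15 is in the range for the 3rd.

3rd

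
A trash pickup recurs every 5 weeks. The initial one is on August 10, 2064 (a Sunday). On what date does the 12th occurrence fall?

August 30, 2065

The 12th occurrence is 11 intervals after the first: 11 × 35 = 385 days after August 10, 2064.
August has 31 days — 21 days to the end of August leaves 364.
September has 30 days (334 left).
October has 31 days (303 left).
November has 30 days (273 left).
December has 31 days (242 left).
January has 31 days (211 left).
February has 28 days (183 left).
March has 31 days (152 left).
April has 30 days (122 left).
May has 31 days (91 left).
June has 30 days (61 left).
July has 31 days (30 left).
30 days into August → August 30, 2065.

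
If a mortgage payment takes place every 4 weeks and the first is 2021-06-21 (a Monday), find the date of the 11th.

2022-03-28

The 11th occurrence is 10 intervals after the first: 10 × 28 = 280 days after 2021-06-21.
June has 30 days — 9 days to the end of June leaves 271.
July has 31 days (240 left).
August has 31 days (209 left).
September has 30 days (179 left).
October has 31 days (148 left).
November has 30 days (118 left).
December has 31 days (87 left).
January has 31 days (56 left).
February has 28 days (28 left).
28 days into March → 2022-03-28.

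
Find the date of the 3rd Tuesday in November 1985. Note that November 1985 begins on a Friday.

November 1985 begins on a Friday, so the first Tuesday is November 5 (4 days later).
The 3rd Tuesday is 2 weeks later: 5 + 14 = 19.

1985-11-19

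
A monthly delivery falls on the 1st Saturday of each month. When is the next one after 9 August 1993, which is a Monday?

4 September 1993

August 1993 starts on a Sunday, so its 1st Saturday is 7 August 1993 (6 days in).
That is not after 9 August 1993, so look at September 1993.
September 1993 starts on a Wednesday, so its 1st Saturday is 4 September 1993 (3 days in).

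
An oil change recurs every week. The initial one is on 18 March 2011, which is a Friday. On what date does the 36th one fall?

The 36th occurrence is 35 intervals after the first: 35 × 7 = 245 days after 18 March 2011.
March has 31 days — 13 days to the end of March leaves 232.
April has 30 days (202 left).
May has 31 days (171 left).
June has 30 days (141 left).
July has 31 days (110 left).
August has 31 days (79 left).
September has 30 days (49 left).
October has 31 days (18 left).
18 days into November → 18 November 2011.

18 November 2011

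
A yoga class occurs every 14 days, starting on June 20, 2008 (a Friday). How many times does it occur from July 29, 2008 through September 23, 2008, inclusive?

Occurrences land 14·i days after June 20, 2008 for i = 0, 1, 2, …
July 29, 2008 is 39 days after the start; 39 ÷ 14 = 2 remainder 11; since the remainder is 11, round up to i = 3. First occurrence in the window: #4 on August 1, 2008 (3×14 = 42 days in).
September 23, 2008 is 95 days after the start; 95 ÷ 14 = 6 remainder 11. Last occurrence in the window: #7 on September 12, 2008.
Occurrences #4 through #7: 4 in total.

4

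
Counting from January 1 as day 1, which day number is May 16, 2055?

Days in months before May: 31 + 28 + 31 + 30 = 120.
Plus 16 days into May → day 136.

136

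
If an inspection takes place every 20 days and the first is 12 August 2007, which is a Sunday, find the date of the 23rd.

25 October 2008

The 23rd occurrence is 22 intervals after the first: 22 × 20 = 440 days after 12 August 2007.
August has 31 days — 19 days to the end of August leaves 421.
From end of August to end of 2007 is 122 days (299 left).
January has 31 days (268 left).
February has 29 days (239 left).
March has 31 days (208 left).
April has 30 days (178 left).
May has 31 days (147 left).
June has 30 days (117 left).
July has 31 days (86 left).
August has 31 days (55 left).
September has 30 days (25 left).
25 days into October → 25 October 2008.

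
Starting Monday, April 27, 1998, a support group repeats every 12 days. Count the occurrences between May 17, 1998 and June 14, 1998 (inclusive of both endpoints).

Occurrences land 12·i days after April 27, 1998 for i = 0, 1, 2, …
May 17, 1998 is 20 days after the start; 20 ÷ 12 = 1 remainder 8; since the remainder is 8, round up to i = 2. First occurrence in the window: #3 on May 21, 1998 (2×12 = 24 days in).
June 14, 1998 is 48 days after the start; 48 ÷ 12 = 4 remainder 0. Last occurrence in the window: #5 on June 14, 1998.
Occurrences #3 through #5: 3 in total.

3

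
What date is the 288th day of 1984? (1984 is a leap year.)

Jan has 31 days (288 − 31 = 257 remain).
Feb has 29 days (257 − 29 = 228 remain).
Mar has 31 days (228 − 31 = 197 remain).
Apr has 30 days (197 − 30 = 167 remain).
May has 31 days (167 − 31 = 136 remain).
Jun has 30 days (136 − 30 = 106 remain).
Jul has 31 days (106 − 31 = 75 remain).
Aug has 31 days (75 − 31 = 44 remain).
Sep has 30 days (44 − 30 = 14 remain).
14 into Oct → Oct 14.

Oct 14, 1984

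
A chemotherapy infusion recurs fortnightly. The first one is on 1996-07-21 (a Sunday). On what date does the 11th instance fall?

The 11th occurrence is 10 intervals after the first: 10 × 14 = 140 days after 1996-07-21.
July has 31 days — 10 days to the end of July leaves 130.
August has 31 days (99 left).
September has 30 days (69 left).
October has 31 days (38 left).
November has 30 days (8 left).
8 days into December → 1996-12-08.

1996-12-08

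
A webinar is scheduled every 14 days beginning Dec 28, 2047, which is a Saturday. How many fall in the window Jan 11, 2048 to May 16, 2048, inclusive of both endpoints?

10

Occurrences land 14·i days after Dec 28, 2047 for i = 0, 1, 2, …
Jan 11, 2048 is 14 days after the start; 14 ÷ 14 = 1 remainder 0. First occurrence in the window: #2 on Jan 11, 2048 (1×14 = 14 days in).
May 16, 2048 is 140 days after the start; 140 ÷ 14 = 10 remainder 0. Last occurrence in the window: #11 on May 16, 2048.
Occurrences #2 through #11: 10 in total.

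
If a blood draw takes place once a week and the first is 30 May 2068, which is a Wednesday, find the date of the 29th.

The 29th occurrence is 28 intervals after the first: 28 × 7 = 196 days after 30 May 2068.
May has 31 days — 1 day to the end of May leaves 195.
June has 30 days (165 left).
July has 31 days (134 left).
August has 31 days (103 left).
September has 30 days (73 left).
October has 31 days (42 left).
November has 30 days (12 left).
12 days into December → 12 December 2068.

12 December 2068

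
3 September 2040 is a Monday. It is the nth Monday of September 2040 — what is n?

Day 3 falls in week ⌈3/7⌉ of the month.
Days 1–7 hold the 1st Monday, 8–14 the 2nd, 15–21 the 3rd, 22–28 the 4th, 29–31 the 5th.
3 is in the range for the 1st.

1st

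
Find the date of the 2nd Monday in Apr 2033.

Apr 2033 begins on a Friday, so the first Monday is Apr 4 (3 days later).
The 2nd Monday is 1 weeks later: 4 + 7 = 11.

Apr 11, 2033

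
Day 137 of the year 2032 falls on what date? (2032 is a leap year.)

May 16, 2032

Jan has 31 days (137 − 31 = 106 remain).
Feb has 29 days (106 − 29 = 77 remain).
Mar has 31 days (77 − 31 = 46 remain).
Apr has 30 days (46 − 30 = 16 remain).
16 into May → May 16.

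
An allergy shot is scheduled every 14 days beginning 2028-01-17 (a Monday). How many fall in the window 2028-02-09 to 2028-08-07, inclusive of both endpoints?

Occurrences land 14·i days after 2028-01-17 for i = 0, 1, 2, …
2028-02-09 is 23 days after the start; 23 ÷ 14 = 1 remainder 9; since the remainder is 9, round up to i = 2. First occurrence in the window: #3 on 2028-02-14 (2×14 = 28 days in).
2028-08-07 is 203 days after the start; 203 ÷ 14 = 14 remainder 7. Last occurrence in the window: #15 on 2028-07-31.
Occurrences #3 through #15: 13 in total.

13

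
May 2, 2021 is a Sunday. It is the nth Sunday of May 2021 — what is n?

Day 2 falls in week ⌈2/7⌉ of the month.
Days 1–7 hold the 1st Sunday, 8–14 the 2nd, 15–21 the 3rd, 22–28 the 4th, 29–31 the 5th.
2 is in the range for the 1st.

1st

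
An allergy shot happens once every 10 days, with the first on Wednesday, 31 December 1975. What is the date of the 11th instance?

The 11th occurrence is 10 intervals after the first: 10 × 10 = 100 days after 31 December 1975.
December has 31 days — 0 days to the end of December leaves 100.
January has 31 days (69 left).
February has 29 days (40 left).
March has 31 days (9 left).
9 days into April → 9 April 1976.

9 April 1976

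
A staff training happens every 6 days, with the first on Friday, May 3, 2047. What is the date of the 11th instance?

Jul 2, 2047

The 11th occurrence is 10 intervals after the first: 10 × 6 = 60 days after May 3, 2047.
May has 31 days — 28 days to the end of May leaves 32.
Jun has 30 days (2 left).
2 days into Jul → Jul 2, 2047.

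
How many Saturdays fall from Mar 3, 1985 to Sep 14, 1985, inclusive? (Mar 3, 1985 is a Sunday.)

28

Mar 3, 1985 is a Sunday; the first Saturday on or after it is Mar 9, 1985 (6 days later).
From Mar 9, 1985 to Sep 14, 1985: 22 + 30 + 31 + 30 + 31 + 31 + 14 = 189 days (rest of Mar, Apr, May, Jun, Jul, Aug, Sep).
189 ÷ 7 = 27 full weeks with remainder 0, so 27 more Saturdays after the first → 28.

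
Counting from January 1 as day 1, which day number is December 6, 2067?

Days in months before December: 31 + 28 + 31 + 30 + 31 + 30 + 31 + 31 + 30 + 31 + 30 = 334.
Plus 6 days into December → day 340.

340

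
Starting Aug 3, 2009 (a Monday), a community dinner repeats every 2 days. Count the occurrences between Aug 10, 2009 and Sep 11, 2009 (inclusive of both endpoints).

16

Occurrences land 2·i days after Aug 3, 2009 for i = 0, 1, 2, …
Aug 10, 2009 is 7 days after the start; 7 ÷ 2 = 3 remainder 1; since the remainder is 1, round up to i = 4. First occurrence in the window: #5 on Aug 11, 2009 (4×2 = 8 days in).
Sep 11, 2009 is 39 days after the start; 39 ÷ 2 = 19 remainder 1. Last occurrence in the window: #20 on Sep 10, 2009.
Occurrences #5 through #20: 16 in total.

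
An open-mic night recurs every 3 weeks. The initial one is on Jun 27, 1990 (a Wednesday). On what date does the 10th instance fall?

The 10th occurrence is 9 intervals after the first: 9 × 21 = 189 days after Jun 27, 1990.
Jun has 30 days — 3 days to the end of Jun leaves 186.
Jul has 31 days (155 left).
Aug has 31 days (124 left).
Sep has 30 days (94 left).
Oct has 31 days (63 left).
Nov has 30 days (33 left).
Dec has 31 days (2 left).
2 days into Jan → Jan 2, 1991.

Jan 2, 1991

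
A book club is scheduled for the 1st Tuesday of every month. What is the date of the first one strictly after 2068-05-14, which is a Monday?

2068-06-05

May 2068 starts on a Tuesday, so its 1st Tuesday is 2068-05-01.
That is not after 2068-05-14, so look at June 2068.
June 2068 starts on a Friday, so its 1st Tuesday is 2068-06-05 (4 days in).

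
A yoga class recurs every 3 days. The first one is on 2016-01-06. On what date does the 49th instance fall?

The 49th occurrence is 48 intervals after the first: 48 × 3 = 144 days after 2016-01-06.
January has 31 days — 25 days to the end of January leaves 119.
February has 29 days (90 left).
March has 31 days (59 left).
April has 30 days (29 left).
29 days into May → 2016-05-29.

2016-05-29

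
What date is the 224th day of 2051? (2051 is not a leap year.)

January has 31 days (224 − 31 = 193 remain).
February has 28 days (193 − 28 = 165 remain).
March has 31 days (165 − 31 = 134 remain).
April has 30 days (134 − 30 = 104 remain).
May has 31 days (104 − 31 = 73 remain).
June has 30 days (73 − 30 = 43 remain).
July has 31 days (43 − 31 = 12 remain).
12 into August → August 12.

August 12, 2051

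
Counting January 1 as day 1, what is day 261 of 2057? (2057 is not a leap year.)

18 September 2057

January has 31 days (261 − 31 = 230 remain).
February has 28 days (230 − 28 = 202 remain).
March has 31 days (202 − 31 = 171 remain).
April has 30 days (171 − 30 = 141 remain).
May has 31 days (141 − 31 = 110 remain).
June has 30 days (110 − 30 = 80 remain).
July has 31 days (80 − 31 = 49 remain).
August has 31 days (49 − 31 = 18 remain).
18 into September → September 18.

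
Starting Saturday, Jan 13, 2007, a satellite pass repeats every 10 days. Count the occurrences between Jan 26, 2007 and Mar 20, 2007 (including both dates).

Occurrences land 10·i days after Jan 13, 2007 for i = 0, 1, 2, …
Jan 26, 2007 is 13 days after the start; 13 ÷ 10 = 1 remainder 3; since the remainder is 3, round up to i = 2. First occurrence in the window: #3 on Feb 2, 2007 (2×10 = 20 days in).
Mar 20, 2007 is 66 days after the start; 66 ÷ 10 = 6 remainder 6. Last occurrence in the window: #7 on Mar 14, 2007.
Occurrences #3 through #7: 5 in total.

5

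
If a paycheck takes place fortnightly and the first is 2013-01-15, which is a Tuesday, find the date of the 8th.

The 8th occurrence is 7 intervals after the first: 7 × 14 = 98 days after 2013-01-15.
January has 31 days — 16 days to the end of January leaves 82.
February has 28 days (54 left).
March has 31 days (23 left).
23 days into April → 2013-04-23.

2013-04-23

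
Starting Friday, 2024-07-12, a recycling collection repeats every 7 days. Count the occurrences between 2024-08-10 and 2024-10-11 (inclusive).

9

Occurrences land 7·i days after 2024-07-12 for i = 0, 1, 2, …
2024-08-10 is 29 days after the start; 29 ÷ 7 = 4 remainder 1; since the remainder is 1, round up to i = 5. First occurrence in the window: #6 on 2024-08-16 (5×7 = 35 days in).
2024-10-11 is 91 days after the start; 91 ÷ 7 = 13 remainder 0. Last occurrence in the window: #14 on 2024-10-11.
Occurrences #6 through #14: 9 in total.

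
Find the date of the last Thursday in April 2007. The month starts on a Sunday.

April 2007 begins on a Sunday, so the first Thursday is April 5 (4 days later).
April 2007 has 30 days. Adding weeks: 5, 12, 19, 26 — the last one ≤ 30 is the 26th.

April 26, 2007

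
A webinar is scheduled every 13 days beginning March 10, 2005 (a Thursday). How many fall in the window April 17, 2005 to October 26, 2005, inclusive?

Occurrences land 13·i days after March 10, 2005 for i = 0, 1, 2, …
April 17, 2005 is 38 days after the start; 38 ÷ 13 = 2 remainder 12; since the remainder is 12, round up to i = 3. First occurrence in the window: #4 on April 18, 2005 (3×13 = 39 days in).
October 26, 2005 is 230 days after the start; 230 ÷ 13 = 17 remainder 9. Last occurrence in the window: #18 on October 17, 2005.
Occurrences #4 through #18: 15 in total.

15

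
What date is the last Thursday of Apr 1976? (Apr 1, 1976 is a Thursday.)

Apr 1976 begins on a Thursday, so the first Thursday is Apr 1.
Apr 1976 has 30 days. Adding weeks: 1, 8, 15, 22, 29 — the last one ≤ 30 is the 29th.

Apr 29, 1976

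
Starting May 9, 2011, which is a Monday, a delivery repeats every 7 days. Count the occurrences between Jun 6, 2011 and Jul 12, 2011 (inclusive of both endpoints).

6

Occurrences land 7·i days after May 9, 2011 for i = 0, 1, 2, …
Jun 6, 2011 is 28 days after the start; 28 ÷ 7 = 4 remainder 0. First occurrence in the window: #5 on Jun 6, 2011 (4×7 = 28 days in).
Jul 12, 2011 is 64 days after the start; 64 ÷ 7 = 9 remainder 1. Last occurrence in the window: #10 on Jul 11, 2011.
Occurrences #5 through #10: 6 in total.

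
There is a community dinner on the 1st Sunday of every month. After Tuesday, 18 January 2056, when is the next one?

6 February 2056

January 2056 starts on a Saturday, so its 1st Sunday is 2 January 2056 (1 day in).
That is not after 18 January 2056, so look at February 2056.
February 2056 starts on a Tuesday, so its 1st Sunday is 6 February 2056 (5 days in).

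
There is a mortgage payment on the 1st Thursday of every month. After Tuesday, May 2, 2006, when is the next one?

May 4, 2006

May 2006 starts on a Monday, so its 1st Thursday is May 4, 2006 (3 days in).
May 4, 2006 is after May 2, 2006, so that is the next one.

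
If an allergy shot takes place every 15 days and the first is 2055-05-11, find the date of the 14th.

2055-11-22

The 14th occurrence is 13 intervals after the first: 13 × 15 = 195 days after 2055-05-11.
May has 31 days — 20 days to the end of May leaves 175.
June has 30 days (145 left).
July has 31 days (114 left).
August has 31 days (83 left).
September has 30 days (53 left).
October has 31 days (22 left).
22 days into November → 2055-11-22.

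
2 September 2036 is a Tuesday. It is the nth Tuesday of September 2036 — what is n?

1st

Day 2 falls in week ⌈2/7⌉ of the month.
Days 1–7 hold the 1st Tuesday, 8–14 the 2nd, 15–21 the 3rd, 22–28 the 4th, 29–31 the 5th.
2 is in the range for the 1st.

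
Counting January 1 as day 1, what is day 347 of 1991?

January has 31 days (347 − 31 = 316 remain).
February has 28 days (316 − 28 = 288 remain).
March has 31 days (288 − 31 = 257 remain).
April has 30 days (257 − 30 = 227 remain).
May has 31 days (227 − 31 = 196 remain).
June has 30 days (196 − 30 = 166 remain).
July has 31 days (166 − 31 = 135 remain).
August has 31 days (135 − 31 = 104 remain).
September has 30 days (104 − 30 = 74 remain).
October has 31 days (74 − 31 = 43 remain).
November has 30 days (43 − 30 = 13 remain).
13 into December → December 13.

1991-12-13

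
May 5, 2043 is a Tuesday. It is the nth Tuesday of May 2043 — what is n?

1st

Day 5 falls in week ⌈5/7⌉ of the month.
Days 1–7 hold the 1st Tuesday, 8–14 the 2nd, 15–21 the 3rd, 22–28 the 4th, 29–31 the 5th.
5 is in the range for the 1st.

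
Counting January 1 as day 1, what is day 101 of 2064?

Apr 10, 2064

Jan has 31 days (101 − 31 = 70 remain).
Feb has 29 days (70 − 29 = 41 remain).
Mar has 31 days (41 − 31 = 10 remain).
10 into Apr → Apr 10.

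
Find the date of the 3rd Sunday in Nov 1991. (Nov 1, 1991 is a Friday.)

Nov 1991 begins on a Friday, so the first Sunday is Nov 3 (2 days later).
The 3rd Sunday is 2 weeks later: 3 + 14 = 17.

Nov 17, 1991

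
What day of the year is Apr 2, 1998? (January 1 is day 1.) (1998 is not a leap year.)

Days in months before Apr: 31 + 28 + 31 = 90.
Plus 2 days into Apr → day 92.

92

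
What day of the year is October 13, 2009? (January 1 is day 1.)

Days in months before October: 31 + 28 + 31 + 30 + 31 + 30 + 31 + 31 + 30 = 273.
Plus 13 days into October → day 286.

286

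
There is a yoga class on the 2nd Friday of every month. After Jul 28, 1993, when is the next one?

Aug 13, 1993

Jul 1993 starts on a Thursday; its first Friday is the 2nd, so the 2nd Friday is the 9th — Jul 9, 1993.
That is not after Jul 28, 1993, so look at Aug 1993.
Aug 1993 starts on a Sunday; its first Friday is the 6th, so the 2nd Friday is the 13th — Aug 13, 1993.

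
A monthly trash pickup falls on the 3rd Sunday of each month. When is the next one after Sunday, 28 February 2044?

February 2044 starts on a Monday; its first Sunday is the 7th, so the 3rd Sunday is the 21st — 21 February 2044.
That is not after 28 February 2044, so look at March 2044.
March 2044 starts on a Tuesday; its first Sunday is the 6th, so the 3rd Sunday is the 20th — 20 March 2044.

20 March 2044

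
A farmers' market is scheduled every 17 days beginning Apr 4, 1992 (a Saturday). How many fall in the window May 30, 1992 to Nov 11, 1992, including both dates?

Occurrences land 17·i days after Apr 4, 1992 for i = 0, 1, 2, …
May 30, 1992 is 56 days after the start; 56 ÷ 17 = 3 remainder 5; since the remainder is 5, round up to i = 4. First occurrence in the window: #5 on Jun 11, 1992 (4×17 = 68 days in).
Nov 11, 1992 is 221 days after the start; 221 ÷ 17 = 13 remainder 0. Last occurrence in the window: #14 on Nov 11, 1992.
Occurrences #5 through #14: 10 in total.

10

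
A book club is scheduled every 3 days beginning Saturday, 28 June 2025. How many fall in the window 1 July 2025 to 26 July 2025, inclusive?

Occurrences land 3·i days after 28 June 2025 for i = 0, 1, 2, …
1 July 2025 is 3 days after the start; 3 ÷ 3 = 1 remainder 0. First occurrence in the window: #2 on 1 July 2025 (1×3 = 3 days in).
26 July 2025 is 28 days after the start; 28 ÷ 3 = 9 remainder 1. Last occurrence in the window: #10 on 25 July 2025.
Occurrences #2 through #10: 9 in total.

9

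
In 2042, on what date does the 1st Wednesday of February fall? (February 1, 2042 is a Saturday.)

February 2042 begins on a Saturday, so the first Wednesday is February 5 (4 days later).

February 5, 2042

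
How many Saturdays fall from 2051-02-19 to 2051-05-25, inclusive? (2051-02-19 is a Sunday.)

2051-02-19 is a Sunday; the first Saturday on or after it is 2051-02-25 (6 days later).
From 2051-02-25 to 2051-05-25: 3 + 31 + 30 + 25 = 89 days (rest of February, March, April, May).
89 ÷ 7 = 12 full weeks with remainder 5, so 12 more Saturdays after the first → 13.

13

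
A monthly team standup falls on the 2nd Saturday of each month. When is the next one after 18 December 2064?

December 2064 starts on a Monday; its first Saturday is the 6th, so the 2nd Saturday is the 13th — 13 December 2064.
That is not after 18 December 2064, so look at January 2065.
January 2065 starts on a Thursday; its first Saturday is the 3rd, so the 2nd Saturday is the 10th — 10 January 2065.

10 January 2065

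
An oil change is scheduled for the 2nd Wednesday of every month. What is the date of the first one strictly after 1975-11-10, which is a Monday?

1975-11-12

November 1975 starts on a Saturday; its first Wednesday is the 5th, so the 2nd Wednesday is the 12th — 1975-11-12.
1975-11-12 is after 1975-11-10, so that is the next one.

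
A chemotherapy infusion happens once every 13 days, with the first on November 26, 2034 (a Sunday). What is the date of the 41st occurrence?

April 29, 2036

The 41st occurrence is 40 intervals after the first: 40 × 13 = 520 days after November 26, 2034.
November has 30 days — 4 days to the end of November leaves 516.
From end of November to end of 2034 is 31 days (485 left).
2035 has 365 days (120 left).
January has 31 days (89 left).
February has 29 days (60 left).
March has 31 days (29 left).
29 days into April → April 29, 2036.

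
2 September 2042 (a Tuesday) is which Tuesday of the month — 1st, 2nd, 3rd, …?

Day 2 falls in week ⌈2/7⌉ of the month.
Days 1–7 hold the 1st Tuesday, 8–14 the 2nd, 15–21 the 3rd, 22–28 the 4th, 29–31 the 5th.
2 is in the range for the 1st.

1st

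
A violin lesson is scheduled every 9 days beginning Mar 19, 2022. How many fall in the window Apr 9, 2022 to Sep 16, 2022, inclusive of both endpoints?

18

Occurrences land 9·i days after Mar 19, 2022 for i = 0, 1, 2, …
Apr 9, 2022 is 21 days after the start; 21 ÷ 9 = 2 remainder 3; since the remainder is 3, round up to i = 3. First occurrence in the window: #4 on Apr 15, 2022 (3×9 = 27 days in).
Sep 16, 2022 is 181 days after the start; 181 ÷ 9 = 20 remainder 1. Last occurrence in the window: #21 on Sep 15, 2022.
Occurrences #4 through #21: 18 in total.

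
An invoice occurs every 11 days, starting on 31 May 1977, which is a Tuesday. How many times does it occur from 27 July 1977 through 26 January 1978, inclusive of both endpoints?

16

Occurrences land 11·i days after 31 May 1977 for i = 0, 1, 2, …
27 July 1977 is 57 days after the start; 57 ÷ 11 = 5 remainder 2; since the remainder is 2, round up to i = 6. First occurrence in the window: #7 on 5 August 1977 (6×11 = 66 days in).
26 January 1978 is 240 days after the start; 240 ÷ 11 = 21 remainder 9. Last occurrence in the window: #22 on 17 January 1978.
Occurrences #7 through #22: 16 in total.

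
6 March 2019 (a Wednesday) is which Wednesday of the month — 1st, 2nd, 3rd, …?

1st

Day 6 falls in week ⌈6/7⌉ of the month.
Days 1–7 hold the 1st Wednesday, 8–14 the 2nd, 15–21 the 3rd, 22–28 the 4th, 29–31 the 5th.
6 is in the range for the 1st.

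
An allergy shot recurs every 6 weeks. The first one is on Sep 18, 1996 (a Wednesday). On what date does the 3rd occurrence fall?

The 3rd occurrence is 2 intervals after the first: 2 × 42 = 84 days after Sep 18, 1996.
Sep has 30 days — 12 days to the end of Sep leaves 72.
Oct has 31 days (41 left).
Nov has 30 days (11 left).
11 days into Dec → Dec 11, 1996.

Dec 11, 1996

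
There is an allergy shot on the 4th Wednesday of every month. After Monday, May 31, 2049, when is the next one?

May 2049 starts on a Saturday; its first Wednesday is the 5th, so the 4th Wednesday is the 26th — May 26, 2049.
That is not after May 31, 2049, so look at Jun 2049.
Jun 2049 starts on a Tuesday; its first Wednesday is the 2nd, so the 4th Wednesday is the 23rd — Jun 23, 2049.

Jun 23, 2049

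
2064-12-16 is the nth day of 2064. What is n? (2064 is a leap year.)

Days in months before December: 31 + 29 + 31 + 30 + 31 + 30 + 31 + 31 + 30 + 31 + 30 = 335.
Plus 16 days into December → day 351.

351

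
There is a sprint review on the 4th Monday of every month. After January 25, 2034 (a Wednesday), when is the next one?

February 27, 2034

January 2034 starts on a Sunday; its first Monday is the 2nd, so the 4th Monday is the 23rd — January 23, 2034.
That is not after January 25, 2034, so look at February 2034.
February 2034 starts on a Wednesday; its first Monday is the 6th, so the 4th Monday is the 27th — February 27, 2034.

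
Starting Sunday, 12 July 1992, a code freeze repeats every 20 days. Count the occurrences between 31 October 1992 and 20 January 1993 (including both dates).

4

Occurrences land 20·i days after 12 July 1992 for i = 0, 1, 2, …
31 October 1992 is 111 days after the start; 111 ÷ 20 = 5 remainder 11; since the remainder is 11, round up to i = 6. First occurrence in the window: #7 on 9 November 1992 (6×20 = 120 days in).
20 January 1993 is 192 days after the start; 192 ÷ 20 = 9 remainder 12. Last occurrence in the window: #10 on 8 January 1993.
Occurrences #7 through #10: 4 in total.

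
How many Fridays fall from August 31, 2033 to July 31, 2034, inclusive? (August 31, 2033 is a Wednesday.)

48

August 31, 2033 is a Wednesday; the first Friday on or after it is September 2, 2033 (2 days later).
From September 2, 2033 to July 31, 2034: 28 + 31 + 30 + 31 + 31 + 28 + 31 + 30 + 31 + 30 + 31 = 332 days (rest of September, October, November, December, January, February, March, April, May, June, July).
332 ÷ 7 = 47 full weeks with remainder 3, so 47 more Fridays after the first → 48.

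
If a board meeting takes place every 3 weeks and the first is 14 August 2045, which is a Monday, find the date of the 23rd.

19 November 2046

The 23rd occurrence is 22 intervals after the first: 22 × 21 = 462 days after 14 August 2045.
August has 31 days — 17 days to the end of August leaves 445.
From end of August to end of 2045 is 122 days (323 left).
January has 31 days (292 left).
February has 28 days (264 left).
March has 31 days (233 left).
April has 30 days (203 left).
May has 31 days (172 left).
June has 30 days (142 left).
July has 31 days (111 left).
August has 31 days (80 left).
September has 30 days (50 left).
October has 31 days (19 left).
19 days into November → 19 November 2046.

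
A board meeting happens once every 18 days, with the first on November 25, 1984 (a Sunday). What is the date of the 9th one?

The 9th occurrence is 8 intervals after the first: 8 × 18 = 144 days after November 25, 1984.
November has 30 days — 5 days to the end of November leaves 139.
December has 31 days (108 left).
January has 31 days (77 left).
February has 28 days (49 left).
March has 31 days (18 left).
18 days into April → April 18, 1985.

April 18, 1985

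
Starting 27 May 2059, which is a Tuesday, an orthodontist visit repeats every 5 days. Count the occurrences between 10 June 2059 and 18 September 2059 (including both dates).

Occurrences land 5·i days after 27 May 2059 for i = 0, 1, 2, …
10 June 2059 is 14 days after the start; 14 ÷ 5 = 2 remainder 4; since the remainder is 4, round up to i = 3. First occurrence in the window: #4 on 11 June 2059 (3×5 = 15 days in).
18 September 2059 is 114 days after the start; 114 ÷ 5 = 22 remainder 4. Last occurrence in the window: #23 on 14 September 2059.
Occurrences #4 through #23: 20 in total.

20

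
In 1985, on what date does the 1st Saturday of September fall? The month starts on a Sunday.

1985-09-07

September 1985 begins on a Sunday, so the first Saturday is September 7 (6 days later).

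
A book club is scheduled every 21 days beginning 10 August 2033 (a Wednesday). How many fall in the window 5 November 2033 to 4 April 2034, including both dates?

Occurrences land 21·i days after 10 August 2033 for i = 0, 1, 2, …
5 November 2033 is 87 days after the start; 87 ÷ 21 = 4 remainder 3; since the remainder is 3, round up to i = 5. First occurrence in the window: #6 on 23 November 2033 (5×21 = 105 days in).
4 April 2034 is 237 days after the start; 237 ÷ 21 = 11 remainder 6. Last occurrence in the window: #12 on 29 March 2034.
Occurrences #6 through #12: 7 in total.

7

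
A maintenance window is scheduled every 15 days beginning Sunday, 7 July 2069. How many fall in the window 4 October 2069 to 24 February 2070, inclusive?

Occurrences land 15·i days after 7 July 2069 for i = 0, 1, 2, …
4 October 2069 is 89 days after the start; 89 ÷ 15 = 5 remainder 14; since the remainder is 14, round up to i = 6. First occurrence in the window: #7 on 5 October 2069 (6×15 = 90 days in).
24 February 2070 is 232 days after the start; 232 ÷ 15 = 15 remainder 7. Last occurrence in the window: #16 on 17 February 2070.
Occurrences #7 through #16: 10 in total.

10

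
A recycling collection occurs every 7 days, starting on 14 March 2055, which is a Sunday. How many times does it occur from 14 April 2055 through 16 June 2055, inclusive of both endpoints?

9

Occurrences land 7·i days after 14 March 2055 for i = 0, 1, 2, …
14 April 2055 is 31 days after the start; 31 ÷ 7 = 4 remainder 3; since the remainder is 3, round up to i = 5. First occurrence in the window: #6 on 18 April 2055 (5×7 = 35 days in).
16 June 2055 is 94 days after the start; 94 ÷ 7 = 13 remainder 3. Last occurrence in the window: #14 on 13 June 2055.
Occurrences #6 through #14: 9 in total.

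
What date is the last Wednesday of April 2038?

2038-04-28

April 2038 begins on a Thursday, so the first Wednesday is April 7 (6 days later).
April 2038 has 30 days. Adding weeks: 7, 14, 21, 28 — the last one ≤ 30 is the 28th.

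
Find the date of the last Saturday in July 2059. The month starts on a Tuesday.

July 2059 begins on a Tuesday, so the first Saturday is July 5 (4 days later).
July 2059 has 31 days. Adding weeks: 5, 12, 19, 26 — the last one ≤ 31 is the 26th.

2059-07-26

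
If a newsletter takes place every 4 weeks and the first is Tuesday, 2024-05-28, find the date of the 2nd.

The 2nd occurrence is 1 interval after the first: 1 × 28 = 28 days after 2024-05-28.
May has 31 days — 3 days to the end of May leaves 25.
25 days into June → 2024-06-25.

2024-06-25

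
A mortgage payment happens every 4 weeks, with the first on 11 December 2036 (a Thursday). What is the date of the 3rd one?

5 February 2037

The 3rd occurrence is 2 intervals after the first: 2 × 28 = 56 days after 11 December 2036.
December has 31 days — 20 days to the end of December leaves 36.
January has 31 days (5 left).
5 days into February → 5 February 2037.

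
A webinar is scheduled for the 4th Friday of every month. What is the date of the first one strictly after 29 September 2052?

25 October 2052

September 2052 starts on a Sunday; its first Friday is the 6th, so the 4th Friday is the 27th — 27 September 2052.
That is not after 29 September 2052, so look at October 2052.
October 2052 starts on a Tuesday; its first Friday is the 4th, so the 4th Friday is the 25th — 25 October 2052.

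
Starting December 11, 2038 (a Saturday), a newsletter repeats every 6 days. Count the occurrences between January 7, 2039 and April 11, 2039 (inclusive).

Occurrences land 6·i days after December 11, 2038 for i = 0, 1, 2, …
January 7, 2039 is 27 days after the start; 27 ÷ 6 = 4 remainder 3; since the remainder is 3, round up to i = 5. First occurrence in the window: #6 on January 10, 2039 (5×6 = 30 days in).
April 11, 2039 is 121 days after the start; 121 ÷ 6 = 20 remainder 1. Last occurrence in the window: #21 on April 10, 2039.
Occurrences #6 through #21: 16 in total.

16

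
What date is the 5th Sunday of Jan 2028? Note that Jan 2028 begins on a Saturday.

Jan 2028 begins on a Saturday, so the first Sunday is Jan 2 (1 day later).
The 5th Sunday is 4 weeks later: 2 + 28 = 30.

Jan 30, 2028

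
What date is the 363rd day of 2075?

December 29, 2075

January has 31 days (363 − 31 = 332 remain).
February has 28 days (332 − 28 = 304 remain).
March has 31 days (304 − 31 = 273 remain).
April has 30 days (273 − 30 = 243 remain).
May has 31 days (243 − 31 = 212 remain).
June has 30 days (212 − 30 = 182 remain).
July has 31 days (182 − 31 = 151 remain).
August has 31 days (151 − 31 = 120 remain).
September has 30 days (120 − 30 = 90 remain).
October has 31 days (90 − 31 = 59 remain).
November has 30 days (59 − 30 = 29 remain).
29 into December → December 29.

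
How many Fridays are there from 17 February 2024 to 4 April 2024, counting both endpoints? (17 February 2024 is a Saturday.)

17 February 2024 is a Saturday; the first Friday on or after it is 23 February 2024 (6 days later).
From 23 February 2024 to 4 April 2024: 6 + 31 + 4 = 41 days (rest of February, March, April).
41 ÷ 7 = 5 full weeks with remainder 6, so 5 more Fridays after the first → 6.

6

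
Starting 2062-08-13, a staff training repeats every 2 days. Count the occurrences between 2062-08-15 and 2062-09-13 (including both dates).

Occurrences land 2·i days after 2062-08-13 for i = 0, 1, 2, …
2062-08-15 is 2 days after the start; 2 ÷ 2 = 1 remainder 0. First occurrence in the window: #2 on 2062-08-15 (1×2 = 2 days in).
2062-09-13 is 31 days after the start; 31 ÷ 2 = 15 remainder 1. Last occurrence in the window: #16 on 2062-09-12.
Occurrences #2 through #16: 15 in total.

15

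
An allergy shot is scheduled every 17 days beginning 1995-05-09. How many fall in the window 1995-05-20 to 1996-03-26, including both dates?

Occurrences land 17·i days after 1995-05-09 for i = 0, 1, 2, …
1995-05-20 is 11 days after the start; 11 ÷ 17 = 0 remainder 11; since the remainder is 11, round up to i = 1. First occurrence in the window: #2 on 1995-05-26 (1×17 = 17 days in).
1996-03-26 is 322 days after the start; 322 ÷ 17 = 18 remainder 16. Last occurrence in the window: #19 on 1996-03-10.
Occurrences #2 through #19: 18 in total.

18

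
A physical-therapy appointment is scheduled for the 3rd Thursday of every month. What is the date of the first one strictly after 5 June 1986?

19 June 1986

June 1986 starts on a Sunday; its first Thursday is the 5th, so the 3rd Thursday is the 19th — 19 June 1986.
19 June 1986 is after 5 June 1986, so that is the next one.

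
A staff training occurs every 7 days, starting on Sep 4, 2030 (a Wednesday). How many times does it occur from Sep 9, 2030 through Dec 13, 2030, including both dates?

Occurrences land 7·i days after Sep 4, 2030 for i = 0, 1, 2, …
Sep 9, 2030 is 5 days after the start; 5 ÷ 7 = 0 remainder 5; since the remainder is 5, round up to i = 1. First occurrence in the window: #2 on Sep 11, 2030 (1×7 = 7 days in).
Dec 13, 2030 is 100 days after the start; 100 ÷ 7 = 14 remainder 2. Last occurrence in the window: #15 on Dec 11, 2030.
Occurrences #2 through #15: 14 in total.

14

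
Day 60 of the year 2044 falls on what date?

2044-02-29

January has 31 days (60 − 31 = 29 remain).
29 into February → February 29.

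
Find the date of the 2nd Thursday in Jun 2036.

Jun 12, 2036

The first Thursday of Jun 2036 is Jun 5.
The 2nd Thursday is 1 weeks later: 5 + 7 = 12.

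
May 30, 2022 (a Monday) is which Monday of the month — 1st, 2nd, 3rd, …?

5th

Day 30 falls in week ⌈30/7⌉ of the month.
Days 1–7 hold the 1st Monday, 8–14 the 2nd, 15–21 the 3rd, 22–28 the 4th, 29–31 the 5th.
30 is in the range for the 5th.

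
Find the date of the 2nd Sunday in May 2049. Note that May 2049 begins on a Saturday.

9 May 2049

May 2049 begins on a Saturday, so the first Sunday is May 2 (1 day later).
The 2nd Sunday is 1 weeks later: 2 + 7 = 9.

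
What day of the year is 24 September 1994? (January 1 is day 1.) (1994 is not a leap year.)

267

Days in months before September: 31 + 28 + 31 + 30 + 31 + 30 + 31 + 31 = 243.
Plus 24 days into September → day 267.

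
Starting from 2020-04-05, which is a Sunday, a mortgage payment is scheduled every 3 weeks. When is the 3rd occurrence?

2020-05-17

The 3rd occurrence is 2 intervals after the first: 2 × 21 = 42 days after 2020-04-05.
April has 30 days — 25 days to the end of April leaves 17.
17 days into May → 2020-05-17.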